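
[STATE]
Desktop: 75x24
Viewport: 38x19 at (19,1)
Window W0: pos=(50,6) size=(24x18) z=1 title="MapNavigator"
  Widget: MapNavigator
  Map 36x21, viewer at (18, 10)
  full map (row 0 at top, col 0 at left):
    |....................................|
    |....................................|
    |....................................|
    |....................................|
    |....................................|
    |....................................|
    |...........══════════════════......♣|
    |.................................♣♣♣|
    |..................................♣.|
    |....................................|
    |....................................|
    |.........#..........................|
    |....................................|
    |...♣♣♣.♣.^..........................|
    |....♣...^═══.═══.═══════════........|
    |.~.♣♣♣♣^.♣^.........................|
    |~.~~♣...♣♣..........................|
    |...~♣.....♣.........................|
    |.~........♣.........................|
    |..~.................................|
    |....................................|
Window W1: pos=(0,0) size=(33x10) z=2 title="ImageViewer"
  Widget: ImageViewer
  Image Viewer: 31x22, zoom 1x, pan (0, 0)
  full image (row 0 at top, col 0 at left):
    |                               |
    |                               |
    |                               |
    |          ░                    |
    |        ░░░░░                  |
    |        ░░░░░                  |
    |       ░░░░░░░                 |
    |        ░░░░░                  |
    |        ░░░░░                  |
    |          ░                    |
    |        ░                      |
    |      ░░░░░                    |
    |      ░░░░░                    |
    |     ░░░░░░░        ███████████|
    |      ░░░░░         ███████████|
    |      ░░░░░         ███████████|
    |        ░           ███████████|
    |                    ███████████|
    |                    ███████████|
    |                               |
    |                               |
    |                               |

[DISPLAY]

             ┃                        
─────────────┨                        
             ┃                        
             ┃                        
             ┃                        
             ┃                 ┏━━━━━━
             ┃                 ┃ MapNa
             ┃                 ┠──────
━━━━━━━━━━━━━┛                 ┃......
                               ┃......
                               ┃......
                               ┃....══
                               ┃......
                               ┃......
                               ┃......
                               ┃......
                               ┃..#...
                               ┃......
                               ┃♣.^...


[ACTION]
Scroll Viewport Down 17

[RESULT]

             ┃                        
             ┃                 ┏━━━━━━
             ┃                 ┃ MapNa
             ┃                 ┠──────
━━━━━━━━━━━━━┛                 ┃......
                               ┃......
                               ┃......
                               ┃....══
                               ┃......
                               ┃......
                               ┃......
                               ┃......
                               ┃..#...
                               ┃......
                               ┃♣.^...
                               ┃.^═══.
                               ┃^.♣^..
                               ┃.♣♣...
                               ┗━━━━━━


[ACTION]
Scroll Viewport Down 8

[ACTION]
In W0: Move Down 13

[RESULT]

             ┃                        
             ┃                 ┏━━━━━━
             ┃                 ┃ MapNa
             ┃                 ┠──────
━━━━━━━━━━━━━┛                 ┃♣.^...
                               ┃.^═══.
                               ┃^.♣^..
                               ┃.♣♣...
                               ┃...♣..
                               ┃...♣..
                               ┃......
                               ┃......
                               ┃      
                               ┃      
                               ┃      
                               ┃      
                               ┃      
                               ┃      
                               ┗━━━━━━


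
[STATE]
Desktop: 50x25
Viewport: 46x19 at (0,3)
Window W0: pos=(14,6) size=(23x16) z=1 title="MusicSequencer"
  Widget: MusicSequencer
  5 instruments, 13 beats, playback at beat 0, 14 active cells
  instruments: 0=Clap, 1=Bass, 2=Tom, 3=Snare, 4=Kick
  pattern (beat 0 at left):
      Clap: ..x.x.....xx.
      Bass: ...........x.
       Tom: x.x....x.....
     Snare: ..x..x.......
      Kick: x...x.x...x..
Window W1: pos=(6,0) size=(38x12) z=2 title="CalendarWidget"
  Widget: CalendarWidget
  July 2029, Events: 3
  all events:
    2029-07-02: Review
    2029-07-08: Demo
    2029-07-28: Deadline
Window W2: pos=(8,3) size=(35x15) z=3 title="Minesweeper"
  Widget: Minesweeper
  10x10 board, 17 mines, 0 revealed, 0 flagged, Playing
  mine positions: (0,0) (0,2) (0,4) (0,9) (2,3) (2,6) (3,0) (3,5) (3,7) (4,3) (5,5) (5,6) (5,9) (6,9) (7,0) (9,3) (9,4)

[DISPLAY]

      ┃ ┏━━━━━━━━━━━━━━━━━━━━━━━━━━━━━━━━━┓┃  
      ┃M┃ Minesweeper                     ┃┃  
      ┃ ┠─────────────────────────────────┨┃  
      ┃ ┃■■■■■■■■■■                       ┃┃  
      ┃ ┃■■■■■■■■■■                       ┃┃  
      ┃1┃■■■■■■■■■■                       ┃┃  
      ┃2┃■■■■■■■■■■                       ┃┃  
      ┃3┃■■■■■■■■■■                       ┃┃  
      ┗━┃■■■■■■■■■■                       ┃┛  
        ┃■■■■■■■■■■                       ┃   
        ┃■■■■■■■■■■                       ┃   
        ┃■■■■■■■■■■                       ┃   
        ┃■■■■■■■■■■                       ┃   
        ┃                                 ┃   
        ┗━━━━━━━━━━━━━━━━━━━━━━━━━━━━━━━━━┛   
              ┃                     ┃         
              ┃                     ┃         
              ┃                     ┃         
              ┗━━━━━━━━━━━━━━━━━━━━━┛         


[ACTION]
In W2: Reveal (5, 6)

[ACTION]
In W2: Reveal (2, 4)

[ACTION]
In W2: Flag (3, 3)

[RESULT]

      ┃ ┏━━━━━━━━━━━━━━━━━━━━━━━━━━━━━━━━━┓┃  
      ┃M┃ Minesweeper                     ┃┃  
      ┃ ┠─────────────────────────────────┨┃  
      ┃ ┃✹■✹■✹■■■■✹                       ┃┃  
      ┃ ┃■■■■■■■■■■                       ┃┃  
      ┃1┃■■■✹■■✹■■■                       ┃┃  
      ┃2┃✹■■■■✹■✹■■                       ┃┃  
      ┃3┃■■■✹■■■■■■                       ┃┃  
      ┗━┃■■■■■✹✹■■✹                       ┃┛  
        ┃■■■■■■■■■✹                       ┃   
        ┃✹■■■■■■■■■                       ┃   
        ┃■■■■■■■■■■                       ┃   
        ┃■■■✹✹■■■■■                       ┃   
        ┃                                 ┃   
        ┗━━━━━━━━━━━━━━━━━━━━━━━━━━━━━━━━━┛   
              ┃                     ┃         
              ┃                     ┃         
              ┃                     ┃         
              ┗━━━━━━━━━━━━━━━━━━━━━┛         


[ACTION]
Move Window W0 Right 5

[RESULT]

      ┃ ┏━━━━━━━━━━━━━━━━━━━━━━━━━━━━━━━━━┓┃  
      ┃M┃ Minesweeper                     ┃┃  
      ┃ ┠─────────────────────────────────┨┃  
      ┃ ┃✹■✹■✹■■■■✹                       ┃┃  
      ┃ ┃■■■■■■■■■■                       ┃┃  
      ┃1┃■■■✹■■✹■■■                       ┃┃  
      ┃2┃✹■■■■✹■✹■■                       ┃┃  
      ┃3┃■■■✹■■■■■■                       ┃┃  
      ┗━┃■■■■■✹✹■■✹                       ┃┛  
        ┃■■■■■■■■■✹                       ┃   
        ┃✹■■■■■■■■■                       ┃   
        ┃■■■■■■■■■■                       ┃   
        ┃■■■✹✹■■■■■                       ┃   
        ┃                                 ┃   
        ┗━━━━━━━━━━━━━━━━━━━━━━━━━━━━━━━━━┛   
                   ┃                     ┃    
                   ┃                     ┃    
                   ┃                     ┃    
                   ┗━━━━━━━━━━━━━━━━━━━━━┛    


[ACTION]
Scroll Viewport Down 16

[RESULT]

      ┃ ┃✹■✹■✹■■■■✹                       ┃┃  
      ┃ ┃■■■■■■■■■■                       ┃┃  
      ┃1┃■■■✹■■✹■■■                       ┃┃  
      ┃2┃✹■■■■✹■✹■■                       ┃┃  
      ┃3┃■■■✹■■■■■■                       ┃┃  
      ┗━┃■■■■■✹✹■■✹                       ┃┛  
        ┃■■■■■■■■■✹                       ┃   
        ┃✹■■■■■■■■■                       ┃   
        ┃■■■■■■■■■■                       ┃   
        ┃■■■✹✹■■■■■                       ┃   
        ┃                                 ┃   
        ┗━━━━━━━━━━━━━━━━━━━━━━━━━━━━━━━━━┛   
                   ┃                     ┃    
                   ┃                     ┃    
                   ┃                     ┃    
                   ┗━━━━━━━━━━━━━━━━━━━━━┛    
                                              
                                              
                                              


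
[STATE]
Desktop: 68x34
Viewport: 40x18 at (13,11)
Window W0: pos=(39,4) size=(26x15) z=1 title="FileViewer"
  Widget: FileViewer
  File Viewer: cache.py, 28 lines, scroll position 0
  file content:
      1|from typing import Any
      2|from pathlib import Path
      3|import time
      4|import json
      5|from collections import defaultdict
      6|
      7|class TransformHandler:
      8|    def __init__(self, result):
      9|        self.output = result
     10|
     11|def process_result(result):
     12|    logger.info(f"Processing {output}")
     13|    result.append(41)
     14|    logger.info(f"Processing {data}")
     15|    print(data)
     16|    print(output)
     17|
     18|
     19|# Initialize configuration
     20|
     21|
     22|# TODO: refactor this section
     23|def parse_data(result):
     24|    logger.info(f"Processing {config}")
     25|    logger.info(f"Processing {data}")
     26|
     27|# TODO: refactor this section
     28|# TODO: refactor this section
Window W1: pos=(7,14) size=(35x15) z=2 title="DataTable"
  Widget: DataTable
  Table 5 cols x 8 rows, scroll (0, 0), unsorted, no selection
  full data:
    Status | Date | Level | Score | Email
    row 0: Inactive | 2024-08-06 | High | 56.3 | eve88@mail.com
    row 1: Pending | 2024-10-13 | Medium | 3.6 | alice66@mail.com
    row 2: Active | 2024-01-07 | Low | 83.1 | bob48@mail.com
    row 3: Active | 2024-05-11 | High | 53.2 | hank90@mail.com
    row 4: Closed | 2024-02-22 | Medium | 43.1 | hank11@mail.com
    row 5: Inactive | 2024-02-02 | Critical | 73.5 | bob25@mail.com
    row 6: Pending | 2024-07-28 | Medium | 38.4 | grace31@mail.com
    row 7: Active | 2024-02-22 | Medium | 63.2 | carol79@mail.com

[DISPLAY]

                          ┃from collecti
                          ┃             
                          ┃class Transfo
━━━━━━━━━━━━━━━━━━━━━━━━━━━━┓  def __ini
Table                       ┃      self.
────────────────────────────┨           
s  │Date      │Level   │Scor┃f process_r
───┼──────────┼────────┼────┃━━━━━━━━━━━
ive│2024-08-06│High    │56.3┃           
ng │2024-10-13│Medium  │3.6 ┃           
e  │2024-01-07│Low     │83.1┃           
e  │2024-05-11│High    │53.2┃           
d  │2024-02-22│Medium  │43.1┃           
ive│2024-02-02│Critical│73.5┃           
ng │2024-07-28│Medium  │38.4┃           
e  │2024-02-22│Medium  │63.2┃           
                            ┃           
━━━━━━━━━━━━━━━━━━━━━━━━━━━━┛           


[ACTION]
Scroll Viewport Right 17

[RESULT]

           ┃from collections import░┃   
           ┃                       ░┃   
           ┃class TransformHandler:░┃   
━━━━━━━━━━━━━┓  def __init__(self, ░┃   
             ┃      self.output = r░┃   
─────────────┨                     ░┃   
Level   │Scor┃f process_result(resu▼┃   
────────┼────┃━━━━━━━━━━━━━━━━━━━━━━┛   
High    │56.3┃                          
Medium  │3.6 ┃                          
Low     │83.1┃                          
High    │53.2┃                          
Medium  │43.1┃                          
Critical│73.5┃                          
Medium  │38.4┃                          
Medium  │63.2┃                          
             ┃                          
━━━━━━━━━━━━━┛                          


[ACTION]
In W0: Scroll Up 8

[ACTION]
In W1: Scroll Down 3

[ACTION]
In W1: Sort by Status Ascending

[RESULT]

           ┃from collections import░┃   
           ┃                       ░┃   
           ┃class TransformHandler:░┃   
━━━━━━━━━━━━━┓  def __init__(self, ░┃   
             ┃      self.output = r░┃   
─────────────┨                     ░┃   
Level   │Scor┃f process_result(resu▼┃   
────────┼────┃━━━━━━━━━━━━━━━━━━━━━━┛   
Low     │83.1┃                          
High    │53.2┃                          
Medium  │63.2┃                          
Medium  │43.1┃                          
High    │56.3┃                          
Critical│73.5┃                          
Medium  │3.6 ┃                          
Medium  │38.4┃                          
             ┃                          
━━━━━━━━━━━━━┛                          


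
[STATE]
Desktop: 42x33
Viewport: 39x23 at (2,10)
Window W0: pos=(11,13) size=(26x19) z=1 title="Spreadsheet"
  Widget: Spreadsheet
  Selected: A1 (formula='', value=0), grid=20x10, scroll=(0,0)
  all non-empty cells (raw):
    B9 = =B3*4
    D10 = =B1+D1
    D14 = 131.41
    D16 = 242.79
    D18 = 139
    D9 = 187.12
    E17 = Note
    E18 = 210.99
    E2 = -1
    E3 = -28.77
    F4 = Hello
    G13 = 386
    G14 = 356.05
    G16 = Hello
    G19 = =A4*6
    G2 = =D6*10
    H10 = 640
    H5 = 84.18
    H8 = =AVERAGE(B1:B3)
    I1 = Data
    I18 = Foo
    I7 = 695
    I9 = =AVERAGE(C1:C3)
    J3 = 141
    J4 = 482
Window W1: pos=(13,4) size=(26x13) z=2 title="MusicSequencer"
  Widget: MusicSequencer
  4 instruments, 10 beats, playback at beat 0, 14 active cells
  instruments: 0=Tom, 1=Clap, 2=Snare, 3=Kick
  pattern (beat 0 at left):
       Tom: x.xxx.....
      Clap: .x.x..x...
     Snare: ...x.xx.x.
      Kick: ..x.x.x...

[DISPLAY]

           ┃ Snare···█·██·█·        ┃  
           ┃  Kick··█·█·█···        ┃  
           ┃                        ┃  
         ┏━┃                        ┃  
         ┃ ┃                        ┃  
         ┠─┃                        ┃  
         ┃A┗━━━━━━━━━━━━━━━━━━━━━━━━┛  
         ┃       A       B       C┃    
         ┃------------------------┃    
         ┃  1      [0]       0    ┃    
         ┃  2        0       0    ┃    
         ┃  3        0       0    ┃    
         ┃  4        0       0    ┃    
         ┃  5        0       0    ┃    
         ┃  6        0       0    ┃    
         ┃  7        0       0    ┃    
         ┃  8        0       0    ┃    
         ┃  9        0       0    ┃    
         ┃ 10        0       0    ┃    
         ┃ 11        0       0    ┃    
         ┃ 12        0       0    ┃    
         ┗━━━━━━━━━━━━━━━━━━━━━━━━┛    
                                       


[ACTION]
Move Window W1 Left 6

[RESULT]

     ┃ Snare···█·██·█·        ┃        
     ┃  Kick··█·█·█···        ┃        
     ┃                        ┃        
     ┃                        ┃━━━┓    
     ┃                        ┃   ┃    
     ┃                        ┃───┨    
     ┗━━━━━━━━━━━━━━━━━━━━━━━━┛   ┃    
         ┃       A       B       C┃    
         ┃------------------------┃    
         ┃  1      [0]       0    ┃    
         ┃  2        0       0    ┃    
         ┃  3        0       0    ┃    
         ┃  4        0       0    ┃    
         ┃  5        0       0    ┃    
         ┃  6        0       0    ┃    
         ┃  7        0       0    ┃    
         ┃  8        0       0    ┃    
         ┃  9        0       0    ┃    
         ┃ 10        0       0    ┃    
         ┃ 11        0       0    ┃    
         ┃ 12        0       0    ┃    
         ┗━━━━━━━━━━━━━━━━━━━━━━━━┛    
                                       


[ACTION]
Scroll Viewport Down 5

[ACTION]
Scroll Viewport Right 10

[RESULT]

    ┃ Snare···█·██·█·        ┃         
    ┃  Kick··█·█·█···        ┃         
    ┃                        ┃         
    ┃                        ┃━━━┓     
    ┃                        ┃   ┃     
    ┃                        ┃───┨     
    ┗━━━━━━━━━━━━━━━━━━━━━━━━┛   ┃     
        ┃       A       B       C┃     
        ┃------------------------┃     
        ┃  1      [0]       0    ┃     
        ┃  2        0       0    ┃     
        ┃  3        0       0    ┃     
        ┃  4        0       0    ┃     
        ┃  5        0       0    ┃     
        ┃  6        0       0    ┃     
        ┃  7        0       0    ┃     
        ┃  8        0       0    ┃     
        ┃  9        0       0    ┃     
        ┃ 10        0       0    ┃     
        ┃ 11        0       0    ┃     
        ┃ 12        0       0    ┃     
        ┗━━━━━━━━━━━━━━━━━━━━━━━━┛     
                                       


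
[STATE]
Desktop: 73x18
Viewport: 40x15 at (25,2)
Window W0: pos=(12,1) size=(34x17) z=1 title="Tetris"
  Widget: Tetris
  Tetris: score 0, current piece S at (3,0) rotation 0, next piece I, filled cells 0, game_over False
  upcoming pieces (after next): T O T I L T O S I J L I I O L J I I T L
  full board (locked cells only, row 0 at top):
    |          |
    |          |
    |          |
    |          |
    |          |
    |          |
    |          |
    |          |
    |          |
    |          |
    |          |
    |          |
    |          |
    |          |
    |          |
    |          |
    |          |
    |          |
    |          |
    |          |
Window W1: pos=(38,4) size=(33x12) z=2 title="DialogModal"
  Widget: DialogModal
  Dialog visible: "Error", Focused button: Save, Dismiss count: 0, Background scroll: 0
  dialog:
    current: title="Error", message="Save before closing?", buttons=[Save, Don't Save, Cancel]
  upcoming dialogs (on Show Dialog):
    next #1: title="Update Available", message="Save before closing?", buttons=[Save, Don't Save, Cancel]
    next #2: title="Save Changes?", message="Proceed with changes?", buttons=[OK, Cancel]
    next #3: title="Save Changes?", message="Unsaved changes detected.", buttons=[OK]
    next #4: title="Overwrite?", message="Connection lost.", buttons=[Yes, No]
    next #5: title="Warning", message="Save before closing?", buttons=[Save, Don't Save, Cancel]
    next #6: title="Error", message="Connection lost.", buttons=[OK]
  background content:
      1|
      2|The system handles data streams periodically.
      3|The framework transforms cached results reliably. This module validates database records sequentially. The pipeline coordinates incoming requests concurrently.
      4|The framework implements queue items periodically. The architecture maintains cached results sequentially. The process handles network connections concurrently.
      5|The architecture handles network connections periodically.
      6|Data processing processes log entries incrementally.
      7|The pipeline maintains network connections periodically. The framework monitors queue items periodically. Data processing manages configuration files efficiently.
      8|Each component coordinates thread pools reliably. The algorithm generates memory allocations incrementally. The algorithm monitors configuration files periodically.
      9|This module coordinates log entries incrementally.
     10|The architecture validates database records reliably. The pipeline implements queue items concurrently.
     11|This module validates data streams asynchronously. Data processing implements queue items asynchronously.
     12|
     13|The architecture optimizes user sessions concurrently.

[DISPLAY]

                    ┃                   
────────────────────┨                   
ext:         ┏━━━━━━━━━━━━━━━━━━━━━━━━━━
███          ┃ DialogModal              
             ┠──────────────────────────
             ┃                          
             ┃Th┌───────────────────────
             ┃Th│          Error        
core:        ┃Th│   Save before closing?
             ┃Th│[Save]  Don't Save   Ca
             ┃Da└───────────────────────
             ┃The pipeline maintains net
             ┃Each component coordinates
             ┗━━━━━━━━━━━━━━━━━━━━━━━━━━
                    ┃                   


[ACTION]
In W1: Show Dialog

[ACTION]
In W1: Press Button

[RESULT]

                    ┃                   
────────────────────┨                   
ext:         ┏━━━━━━━━━━━━━━━━━━━━━━━━━━
███          ┃ DialogModal              
             ┠──────────────────────────
             ┃                          
             ┃The system handles data st
             ┃The framework transforms c
core:        ┃The framework implements q
             ┃The architecture handles n
             ┃Data processing processes 
             ┃The pipeline maintains net
             ┃Each component coordinates
             ┗━━━━━━━━━━━━━━━━━━━━━━━━━━
                    ┃                   


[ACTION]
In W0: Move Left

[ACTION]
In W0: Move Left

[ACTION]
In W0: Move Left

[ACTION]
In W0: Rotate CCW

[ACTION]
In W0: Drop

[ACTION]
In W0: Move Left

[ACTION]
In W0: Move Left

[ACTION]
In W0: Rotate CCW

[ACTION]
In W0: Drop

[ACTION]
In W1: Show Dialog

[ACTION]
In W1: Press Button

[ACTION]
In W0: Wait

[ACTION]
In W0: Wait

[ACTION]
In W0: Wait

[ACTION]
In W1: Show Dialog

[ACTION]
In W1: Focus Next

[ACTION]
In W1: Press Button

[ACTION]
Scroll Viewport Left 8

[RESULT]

ris                         ┃           
────────────────────────────┨           
      │Next:         ┏━━━━━━━━━━━━━━━━━━
      │████          ┃ DialogModal      
      │              ┠──────────────────
      │              ┃                  
      │              ┃The system handles
      │              ┃The framework tran
      │Score:        ┃The framework impl
      │0             ┃The architecture h
      │              ┃Data processing pr
      │              ┃The pipeline maint
      │              ┃Each component coo
      │              ┗━━━━━━━━━━━━━━━━━━
      │                     ┃           


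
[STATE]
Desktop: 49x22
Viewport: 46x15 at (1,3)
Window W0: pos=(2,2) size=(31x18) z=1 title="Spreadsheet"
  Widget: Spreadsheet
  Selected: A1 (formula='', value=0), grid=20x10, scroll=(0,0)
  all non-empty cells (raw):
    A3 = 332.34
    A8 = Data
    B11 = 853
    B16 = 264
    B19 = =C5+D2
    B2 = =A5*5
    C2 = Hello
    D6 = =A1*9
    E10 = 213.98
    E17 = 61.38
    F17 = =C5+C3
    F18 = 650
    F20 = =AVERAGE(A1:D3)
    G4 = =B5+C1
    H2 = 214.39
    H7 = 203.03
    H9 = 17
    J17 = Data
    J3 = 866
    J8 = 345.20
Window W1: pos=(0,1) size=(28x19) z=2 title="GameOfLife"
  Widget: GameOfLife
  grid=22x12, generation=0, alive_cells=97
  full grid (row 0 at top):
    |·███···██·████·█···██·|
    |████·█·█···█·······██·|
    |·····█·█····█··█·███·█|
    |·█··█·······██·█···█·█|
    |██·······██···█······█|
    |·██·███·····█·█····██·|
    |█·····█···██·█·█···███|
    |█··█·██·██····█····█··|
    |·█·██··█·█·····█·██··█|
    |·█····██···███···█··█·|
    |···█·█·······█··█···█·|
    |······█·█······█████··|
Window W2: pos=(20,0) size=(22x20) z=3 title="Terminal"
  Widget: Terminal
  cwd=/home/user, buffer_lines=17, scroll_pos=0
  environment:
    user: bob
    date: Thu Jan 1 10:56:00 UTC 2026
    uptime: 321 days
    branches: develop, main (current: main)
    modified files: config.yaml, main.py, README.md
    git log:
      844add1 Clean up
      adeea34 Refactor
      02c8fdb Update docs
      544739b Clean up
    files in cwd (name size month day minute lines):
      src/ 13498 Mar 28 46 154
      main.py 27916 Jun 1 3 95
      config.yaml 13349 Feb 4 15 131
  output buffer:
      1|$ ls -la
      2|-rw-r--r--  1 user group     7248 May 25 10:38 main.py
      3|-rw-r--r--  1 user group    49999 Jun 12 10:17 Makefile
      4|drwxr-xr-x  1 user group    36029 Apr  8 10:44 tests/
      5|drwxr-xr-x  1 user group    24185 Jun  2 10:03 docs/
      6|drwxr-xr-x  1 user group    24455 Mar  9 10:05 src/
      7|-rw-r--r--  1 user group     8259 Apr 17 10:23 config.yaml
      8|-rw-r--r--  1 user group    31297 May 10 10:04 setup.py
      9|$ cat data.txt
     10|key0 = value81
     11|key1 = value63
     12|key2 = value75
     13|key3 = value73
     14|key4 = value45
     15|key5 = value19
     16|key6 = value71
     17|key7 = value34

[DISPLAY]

───────────────────┃$ ls -la            ┃     
Gen: 0             ┃-rw-r--r--  1 user g┃     
·███···██·████·█···┃-rw-r--r--  1 user g┃     
████·█·█···█·······┃drwxr-xr-x  1 user g┃     
·····█·█····█··█·██┃drwxr-xr-x  1 user g┃     
·█··█·······██·█···┃drwxr-xr-x  1 user g┃     
██·······██···█····┃-rw-r--r--  1 user g┃     
·██·███·····█·█····┃-rw-r--r--  1 user g┃     
█·····█···██·█·█···┃$ cat data.txt      ┃     
█··█·██·██····█····┃key0 = value81      ┃     
·█·██··█·█·····█·██┃key1 = value63      ┃     
·█····██···███···█·┃key2 = value75      ┃     
···█·█·······█··█··┃key3 = value73      ┃     
······█·█······████┃key4 = value45      ┃     
                   ┃key5 = value19      ┃     


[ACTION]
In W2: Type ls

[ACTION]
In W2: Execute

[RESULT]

───────────────────┃drwxr-xr-x  1 user g┃     
Gen: 0             ┃drwxr-xr-x  1 user g┃     
·███···██·████·█···┃-rw-r--r--  1 user g┃     
████·█·█···█·······┃-rw-r--r--  1 user g┃     
·····█·█····█··█·██┃$ cat data.txt      ┃     
·█··█·······██·█···┃key0 = value81      ┃     
██·······██···█····┃key1 = value63      ┃     
·██·███·····█·█····┃key2 = value75      ┃     
█·····█···██·█·█···┃key3 = value73      ┃     
█··█·██·██····█····┃key4 = value45      ┃     
·█·██··█·█·····█·██┃key5 = value19      ┃     
·█····██···███···█·┃key6 = value71      ┃     
···█·█·······█··█··┃key7 = value34      ┃     
······█·█······████┃$ ls                ┃     
                   ┃src/  main.py  confi┃     


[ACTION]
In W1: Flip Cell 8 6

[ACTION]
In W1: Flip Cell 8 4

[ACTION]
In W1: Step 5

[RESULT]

───────────────────┃drwxr-xr-x  1 user g┃     
Gen: 5             ┃drwxr-xr-x  1 user g┃     
····███·····███····┃-rw-r--r--  1 user g┃     
···█··█·····███·██·┃-rw-r--r--  1 user g┃     
···█··█············┃$ cat data.txt      ┃     
···█··█········█··█┃key0 = value81      ┃     
···█··█··██·······█┃key1 = value63      ┃     
···██·█··█·█·····█·┃key2 = value75      ┃     
···██·█··········█·┃key3 = value73      ┃     
····██···█········█┃key4 = value45      ┃     
··█···█·█·········█┃key5 = value19      ┃     
·····█·····█·····██┃key6 = value71      ┃     
···█······█·····█··┃key7 = value34      ┃     
····███···········█┃$ ls                ┃     
                   ┃src/  main.py  confi┃     


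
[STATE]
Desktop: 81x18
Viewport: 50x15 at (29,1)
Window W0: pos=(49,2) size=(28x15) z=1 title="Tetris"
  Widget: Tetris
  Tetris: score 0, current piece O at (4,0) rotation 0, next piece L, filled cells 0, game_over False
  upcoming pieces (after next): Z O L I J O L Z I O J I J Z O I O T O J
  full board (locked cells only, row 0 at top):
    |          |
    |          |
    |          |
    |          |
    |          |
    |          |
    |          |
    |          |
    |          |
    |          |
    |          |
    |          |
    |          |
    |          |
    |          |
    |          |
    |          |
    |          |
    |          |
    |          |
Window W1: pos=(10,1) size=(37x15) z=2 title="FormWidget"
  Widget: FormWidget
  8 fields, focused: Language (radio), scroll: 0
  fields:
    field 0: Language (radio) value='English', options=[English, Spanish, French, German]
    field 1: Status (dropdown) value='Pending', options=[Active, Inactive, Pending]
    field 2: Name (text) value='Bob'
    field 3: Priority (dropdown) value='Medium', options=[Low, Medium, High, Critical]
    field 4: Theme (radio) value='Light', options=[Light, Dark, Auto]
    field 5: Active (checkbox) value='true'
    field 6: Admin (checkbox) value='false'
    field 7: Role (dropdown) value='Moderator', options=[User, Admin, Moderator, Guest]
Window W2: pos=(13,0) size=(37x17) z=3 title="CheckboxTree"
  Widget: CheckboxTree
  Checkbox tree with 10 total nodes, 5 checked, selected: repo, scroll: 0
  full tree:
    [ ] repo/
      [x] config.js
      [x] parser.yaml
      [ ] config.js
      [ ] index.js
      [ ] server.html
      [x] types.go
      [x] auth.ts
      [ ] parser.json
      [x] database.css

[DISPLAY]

                    ┃                             
────────────────────┨━━━━━━━━━━━━━━━━━━━━━━━━━━┓  
                    ┃ Tetris                   ┃  
s                   ┃──────────────────────────┨  
aml                 ┃          │Next:          ┃  
s                   ┃          │  ▒            ┃  
                    ┃          │▒▒▒            ┃  
tml                 ┃          │               ┃  
                    ┃          │               ┃  
                    ┃          │               ┃  
son                 ┃          │Score:         ┃  
.css                ┃          │0              ┃  
                    ┃          │               ┃  
                    ┃          │               ┃  
                    ┃          │               ┃  


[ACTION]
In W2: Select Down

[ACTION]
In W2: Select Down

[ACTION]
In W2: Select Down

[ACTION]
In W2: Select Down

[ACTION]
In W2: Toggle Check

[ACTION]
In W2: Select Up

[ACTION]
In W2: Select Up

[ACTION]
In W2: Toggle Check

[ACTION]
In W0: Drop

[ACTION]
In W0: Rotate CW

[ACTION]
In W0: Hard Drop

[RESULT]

                    ┃                             
────────────────────┨━━━━━━━━━━━━━━━━━━━━━━━━━━┓  
                    ┃ Tetris                   ┃  
s                   ┃──────────────────────────┨  
aml                 ┃          │Next:          ┃  
s                   ┃          │▓▓             ┃  
                    ┃          │ ▓▓            ┃  
tml                 ┃          │               ┃  
                    ┃          │               ┃  
                    ┃          │               ┃  
son                 ┃          │Score:         ┃  
.css                ┃          │0              ┃  
                    ┃          │               ┃  
                    ┃    ▓▓    │               ┃  
                    ┃    ▓▓    │               ┃  


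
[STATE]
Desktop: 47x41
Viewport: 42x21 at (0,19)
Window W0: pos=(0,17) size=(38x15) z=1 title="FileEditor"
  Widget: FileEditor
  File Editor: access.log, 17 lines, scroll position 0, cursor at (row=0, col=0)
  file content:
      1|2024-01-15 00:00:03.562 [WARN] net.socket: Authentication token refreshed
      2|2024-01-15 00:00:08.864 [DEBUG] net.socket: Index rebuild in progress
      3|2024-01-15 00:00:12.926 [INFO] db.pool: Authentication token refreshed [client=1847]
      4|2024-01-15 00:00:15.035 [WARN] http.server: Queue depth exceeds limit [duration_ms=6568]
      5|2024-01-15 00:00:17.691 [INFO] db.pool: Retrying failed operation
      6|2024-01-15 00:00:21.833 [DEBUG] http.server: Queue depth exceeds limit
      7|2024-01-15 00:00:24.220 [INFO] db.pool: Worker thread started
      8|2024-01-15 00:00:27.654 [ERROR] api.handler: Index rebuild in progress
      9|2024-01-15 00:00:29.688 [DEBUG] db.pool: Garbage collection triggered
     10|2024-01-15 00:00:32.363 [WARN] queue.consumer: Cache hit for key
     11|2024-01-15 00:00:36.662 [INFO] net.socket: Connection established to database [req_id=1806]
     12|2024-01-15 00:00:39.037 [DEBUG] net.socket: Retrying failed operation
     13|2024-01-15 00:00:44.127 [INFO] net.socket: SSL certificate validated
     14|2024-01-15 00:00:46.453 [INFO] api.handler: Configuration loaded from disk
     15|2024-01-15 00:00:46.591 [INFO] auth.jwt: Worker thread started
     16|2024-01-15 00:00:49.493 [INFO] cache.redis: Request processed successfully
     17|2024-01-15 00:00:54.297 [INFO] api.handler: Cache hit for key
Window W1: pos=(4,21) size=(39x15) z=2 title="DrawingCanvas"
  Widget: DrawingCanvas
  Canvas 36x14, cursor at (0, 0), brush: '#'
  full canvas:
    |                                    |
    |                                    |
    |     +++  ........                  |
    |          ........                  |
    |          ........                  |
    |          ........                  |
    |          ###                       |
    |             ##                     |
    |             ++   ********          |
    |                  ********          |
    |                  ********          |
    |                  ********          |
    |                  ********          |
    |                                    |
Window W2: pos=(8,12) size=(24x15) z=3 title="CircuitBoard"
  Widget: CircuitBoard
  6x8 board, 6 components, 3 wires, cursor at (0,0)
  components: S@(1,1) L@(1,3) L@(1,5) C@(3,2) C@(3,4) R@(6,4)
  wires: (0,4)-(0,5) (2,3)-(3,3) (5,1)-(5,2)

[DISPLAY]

┠───────┃                      ┃─────┨    
┃█024-01┃2               ·     ┃net.▲┃    
┃202┏━━━┃                │     ┃━━━━━━━━━━
┃202┃ Dr┃3           C   ·   C ┃          
┃202┠───┃                      ┃──────────
┃202┃+  ┃4                     ┃          
┃202┃   ┃                      ┃          
┃202┃   ┗━━━━━━━━━━━━━━━━━━━━━━┛          
┃202┃          ........                   
┃202┃          ........                   
┃202┃          ........                   
┃202┃          ###                        
┗━━━┃             ##                      
    ┃             ++   ********           
    ┃                  ********           
    ┃                  ********           
    ┗━━━━━━━━━━━━━━━━━━━━━━━━━━━━━━━━━━━━━
                                          
                                          
                                          
                                          


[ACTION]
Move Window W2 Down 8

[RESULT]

┠────────────────────────────────────┨    
┃█024-01┏━━━━━━━━━━━━━━━━━━━━━━┓net.▲┃    
┃202┏━━━┃ CircuitBoard         ┃━━━━━━━━━━
┃202┃ Dr┠──────────────────────┨          
┃202┠───┃   0 1 2 3 4 5        ┃──────────
┃202┃+  ┃0  [.]              · ┃          
┃202┃   ┃                      ┃          
┃202┃   ┃1       S       L     ┃          
┃202┃   ┃                      ┃          
┃202┃   ┃2               ·     ┃          
┃202┃   ┃                │     ┃          
┃202┃   ┃3           C   ·   C ┃          
┗━━━┃   ┃                      ┃          
    ┃   ┃4                     ┃          
    ┃   ┃                      ┃          
    ┃   ┗━━━━━━━━━━━━━━━━━━━━━━┛          
    ┗━━━━━━━━━━━━━━━━━━━━━━━━━━━━━━━━━━━━━
                                          
                                          
                                          
                                          


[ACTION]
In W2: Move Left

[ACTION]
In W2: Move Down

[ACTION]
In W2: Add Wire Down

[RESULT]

┠────────────────────────────────────┨    
┃█024-01┏━━━━━━━━━━━━━━━━━━━━━━┓net.▲┃    
┃202┏━━━┃ CircuitBoard         ┃━━━━━━━━━━
┃202┃ Dr┠──────────────────────┨          
┃202┠───┃   0 1 2 3 4 5        ┃──────────
┃202┃+  ┃0                   · ┃          
┃202┃   ┃                      ┃          
┃202┃   ┃1  [.]  S       L     ┃          
┃202┃   ┃    │                 ┃          
┃202┃   ┃2   ·           ·     ┃          
┃202┃   ┃                │     ┃          
┃202┃   ┃3           C   ·   C ┃          
┗━━━┃   ┃                      ┃          
    ┃   ┃4                     ┃          
    ┃   ┃                      ┃          
    ┃   ┗━━━━━━━━━━━━━━━━━━━━━━┛          
    ┗━━━━━━━━━━━━━━━━━━━━━━━━━━━━━━━━━━━━━
                                          
                                          
                                          
                                          


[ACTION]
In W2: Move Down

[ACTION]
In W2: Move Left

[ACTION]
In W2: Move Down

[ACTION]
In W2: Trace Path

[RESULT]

┠────────────────────────────────────┨    
┃█024-01┏━━━━━━━━━━━━━━━━━━━━━━┓net.▲┃    
┃202┏━━━┃ CircuitBoard         ┃━━━━━━━━━━
┃202┃ Dr┠──────────────────────┨          
┃202┠───┃   0 1 2 3 4 5        ┃──────────
┃202┃+  ┃0                   · ┃          
┃202┃   ┃                      ┃          
┃202┃   ┃1   ·   S       L     ┃          
┃202┃   ┃    │                 ┃          
┃202┃   ┃2   ·           ·     ┃          
┃202┃   ┃                │     ┃          
┃202┃   ┃3  [.]      C   ·   C ┃          
┗━━━┃   ┃                      ┃          
    ┃   ┃4                     ┃          
    ┃   ┃                      ┃          
    ┃   ┗━━━━━━━━━━━━━━━━━━━━━━┛          
    ┗━━━━━━━━━━━━━━━━━━━━━━━━━━━━━━━━━━━━━
                                          
                                          
                                          
                                          
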